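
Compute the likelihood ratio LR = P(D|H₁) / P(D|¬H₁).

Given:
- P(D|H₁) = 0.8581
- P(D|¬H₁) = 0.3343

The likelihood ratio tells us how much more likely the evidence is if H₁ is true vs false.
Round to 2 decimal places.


Likelihood Ratio (LR) = P(D|H₁) / P(D|¬H₁)

LR = 0.8581 / 0.3343
   = 2.57

The evidence is 2.57 times more likely if H₁ is true than if H₁ is false.
Because LR exceeds 1, D is evidence for H₁.


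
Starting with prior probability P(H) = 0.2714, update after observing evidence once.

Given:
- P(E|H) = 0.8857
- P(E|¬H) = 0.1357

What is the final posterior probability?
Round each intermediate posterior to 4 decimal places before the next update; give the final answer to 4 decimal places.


Sequential Bayesian updating:

Initial prior: P(H) = 0.2714

Update 1:
  P(E) = 0.8857 × 0.2714 + 0.1357 × 0.7286 = 0.24037898 + 0.09887102 = 0.33925000
  P(H|E) = 0.24037898 / 0.33925000 = 0.7086

Final posterior: 0.7086


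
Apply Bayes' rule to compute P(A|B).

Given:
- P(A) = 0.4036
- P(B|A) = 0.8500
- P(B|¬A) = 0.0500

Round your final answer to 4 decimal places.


Bayes' theorem: P(A|B) = P(B|A) × P(A) / P(B)

Step 1: Calculate P(B) using law of total probability
P(B) = P(B|A)P(A) + P(B|¬A)P(¬A)
     = 0.8500 × 0.4036 + 0.0500 × 0.5964
     = 0.34306000 + 0.02982000
     = 0.37288000

Step 2: Apply Bayes' theorem
P(A|B) = P(B|A) × P(A) / P(B)
       = 0.34306000 / 0.37288000
       = 0.9200


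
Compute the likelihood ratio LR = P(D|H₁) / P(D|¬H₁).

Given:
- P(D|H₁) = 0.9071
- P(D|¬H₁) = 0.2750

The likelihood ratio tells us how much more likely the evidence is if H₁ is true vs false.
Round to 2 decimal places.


Likelihood Ratio (LR) = P(D|H₁) / P(D|¬H₁)

LR = 0.9071 / 0.2750
   = 3.30

The evidence is 3.30 times more likely if H₁ is true than if H₁ is false.
LR > 1, so observing D raises the odds in favor of H₁.


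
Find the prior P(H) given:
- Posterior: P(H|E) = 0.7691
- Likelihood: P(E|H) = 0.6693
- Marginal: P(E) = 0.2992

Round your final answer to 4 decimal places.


From Bayes' theorem: P(H|E) = P(E|H) × P(H) / P(E)

Rearranging for P(H):
P(H) = P(H|E) × P(E) / P(E|H)
     = 0.7691 × 0.2992 / 0.6693
     = 0.23011472 / 0.6693
     = 0.3438


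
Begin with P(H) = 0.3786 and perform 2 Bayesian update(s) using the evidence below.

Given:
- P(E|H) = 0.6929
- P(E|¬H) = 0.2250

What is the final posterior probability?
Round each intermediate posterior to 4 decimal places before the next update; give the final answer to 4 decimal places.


Sequential Bayesian updating:

Initial prior: P(H) = 0.3786

Update 1:
  P(E) = 0.6929 × 0.3786 + 0.2250 × 0.6214 = 0.26233194 + 0.13981500 = 0.40214694
  P(H|E) = 0.26233194 / 0.40214694 = 0.6523

Update 2:
  P(E) = 0.6929 × 0.6523 + 0.2250 × 0.3477 = 0.45197867 + 0.07823250 = 0.53021117
  P(H|E) = 0.45197867 / 0.53021117 = 0.8525

Final posterior: 0.8525


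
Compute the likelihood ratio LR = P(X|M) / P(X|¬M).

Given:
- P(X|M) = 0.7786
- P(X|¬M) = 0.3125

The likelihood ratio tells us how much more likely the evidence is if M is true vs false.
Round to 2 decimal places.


Likelihood Ratio (LR) = P(X|M) / P(X|¬M)

LR = 0.7786 / 0.3125
   = 2.49

The evidence is 2.49 times more likely if M is true than if M is false.
Since LR > 1, the evidence supports M over ¬M.


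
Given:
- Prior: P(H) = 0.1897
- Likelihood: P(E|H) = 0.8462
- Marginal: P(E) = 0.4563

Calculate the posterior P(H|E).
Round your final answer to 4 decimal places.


Using Bayes' theorem:

P(H|E) = P(E|H) × P(H) / P(E)
       = 0.8462 × 0.1897 / 0.4563
       = 0.16052414 / 0.4563
       = 0.3518

The evidence strengthens our belief in H.
Prior: 0.1897 → Posterior: 0.3518


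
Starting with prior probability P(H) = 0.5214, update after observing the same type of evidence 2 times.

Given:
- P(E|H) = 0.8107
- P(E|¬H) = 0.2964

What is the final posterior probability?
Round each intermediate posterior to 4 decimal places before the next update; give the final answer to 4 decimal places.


Sequential Bayesian updating:

Initial prior: P(H) = 0.5214

Update 1:
  P(E) = 0.8107 × 0.5214 + 0.2964 × 0.4786 = 0.42269898 + 0.14185704 = 0.56455602
  P(H|E) = 0.42269898 / 0.56455602 = 0.7487

Update 2:
  P(E) = 0.8107 × 0.7487 + 0.2964 × 0.2513 = 0.60697109 + 0.07448532 = 0.68145641
  P(H|E) = 0.60697109 / 0.68145641 = 0.8907

Final posterior: 0.8907


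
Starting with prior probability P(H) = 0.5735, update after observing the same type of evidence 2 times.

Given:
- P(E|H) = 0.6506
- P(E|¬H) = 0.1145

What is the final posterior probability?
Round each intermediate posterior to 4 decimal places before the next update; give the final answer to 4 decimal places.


Sequential Bayesian updating:

Initial prior: P(H) = 0.5735

Update 1:
  P(E) = 0.6506 × 0.5735 + 0.1145 × 0.4265 = 0.37311910 + 0.04883425 = 0.42195335
  P(H|E) = 0.37311910 / 0.42195335 = 0.8843

Update 2:
  P(E) = 0.6506 × 0.8843 + 0.1145 × 0.1157 = 0.57532558 + 0.01324765 = 0.58857323
  P(H|E) = 0.57532558 / 0.58857323 = 0.9775

Final posterior: 0.9775


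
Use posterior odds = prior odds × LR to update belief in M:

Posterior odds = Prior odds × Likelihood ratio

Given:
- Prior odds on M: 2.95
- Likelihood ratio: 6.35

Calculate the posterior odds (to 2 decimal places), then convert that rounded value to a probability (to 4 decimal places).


Step 1: Calculate posterior odds
Posterior odds = Prior odds × LR
               = 2.95 × 6.35
               = 18.73

Step 2: Convert to probability
P(M|E) = Posterior odds / (1 + Posterior odds)
       = 18.73 / (1 + 18.73)
       = 18.73 / 19.73
       = 0.9493

The evidence increased P(M) from 0.7468 to 0.9493.


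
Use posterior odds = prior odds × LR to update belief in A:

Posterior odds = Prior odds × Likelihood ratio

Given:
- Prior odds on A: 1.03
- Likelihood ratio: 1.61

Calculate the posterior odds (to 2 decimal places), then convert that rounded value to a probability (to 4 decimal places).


Step 1: Calculate posterior odds
Posterior odds = Prior odds × LR
               = 1.03 × 1.61
               = 1.66

Step 2: Convert to probability
P(A|E) = Posterior odds / (1 + Posterior odds)
       = 1.66 / (1 + 1.66)
       = 1.66 / 2.66
       = 0.6241

The evidence increased P(A) from 0.5074 to 0.6241.


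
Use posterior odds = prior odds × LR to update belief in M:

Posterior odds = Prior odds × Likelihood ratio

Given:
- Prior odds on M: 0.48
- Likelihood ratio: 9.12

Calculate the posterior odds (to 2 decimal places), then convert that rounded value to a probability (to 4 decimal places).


Step 1: Calculate posterior odds
Posterior odds = Prior odds × LR
               = 0.48 × 9.12
               = 4.38

Step 2: Convert to probability
P(M|E) = Posterior odds / (1 + Posterior odds)
       = 4.38 / (1 + 4.38)
       = 4.38 / 5.38
       = 0.8141

The evidence increased P(M) from 0.3243 to 0.8141.


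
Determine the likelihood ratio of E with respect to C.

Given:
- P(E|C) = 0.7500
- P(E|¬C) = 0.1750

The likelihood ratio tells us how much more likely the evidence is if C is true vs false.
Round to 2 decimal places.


Likelihood Ratio (LR) = P(E|C) / P(E|¬C)

LR = 0.7500 / 0.1750
   = 4.29

The evidence is 4.29 times more likely if C is true than if C is false.
Since LR > 1, the evidence supports C over ¬C.


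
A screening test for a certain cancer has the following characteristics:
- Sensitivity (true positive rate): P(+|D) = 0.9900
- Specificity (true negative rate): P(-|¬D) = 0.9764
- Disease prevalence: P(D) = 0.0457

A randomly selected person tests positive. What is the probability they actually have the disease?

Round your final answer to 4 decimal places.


Let D = has disease, + = positive test

Given:
- P(D) = 0.0457 (prevalence)
- P(+|D) = 0.9900 (sensitivity)
- P(-|¬D) = 0.9764 (specificity)
- P(+|¬D) = 0.0236 (false positive rate = 1 - specificity)

Step 1: Find P(+)
P(+) = P(+|D)P(D) + P(+|¬D)P(¬D)
     = 0.9900 × 0.0457 + 0.0236 × 0.9543
     = 0.04524300 + 0.02252148
     = 0.06776448

Step 2: Apply Bayes' theorem for P(D|+)
P(D|+) = P(+|D)P(D) / P(+)
       = 0.04524300 / 0.06776448
       = 0.6677


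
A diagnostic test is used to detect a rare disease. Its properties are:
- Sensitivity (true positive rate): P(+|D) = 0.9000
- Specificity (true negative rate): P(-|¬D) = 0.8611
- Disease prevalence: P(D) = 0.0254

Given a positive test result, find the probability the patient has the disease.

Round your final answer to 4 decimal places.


Let D = has disease, + = positive test

Given:
- P(D) = 0.0254 (prevalence)
- P(+|D) = 0.9000 (sensitivity)
- P(-|¬D) = 0.8611 (specificity)
- P(+|¬D) = 0.1389 (false positive rate = 1 - specificity)

Step 1: Find P(+)
P(+) = P(+|D)P(D) + P(+|¬D)P(¬D)
     = 0.9000 × 0.0254 + 0.1389 × 0.9746
     = 0.02286000 + 0.13537194
     = 0.15823194

Step 2: Apply Bayes' theorem for P(D|+)
P(D|+) = P(+|D)P(D) / P(+)
       = 0.02286000 / 0.15823194
       = 0.1445


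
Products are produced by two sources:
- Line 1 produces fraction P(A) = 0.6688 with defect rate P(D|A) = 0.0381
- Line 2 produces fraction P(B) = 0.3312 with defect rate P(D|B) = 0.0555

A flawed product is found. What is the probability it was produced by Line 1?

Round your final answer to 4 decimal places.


Let A = from Line 1, D = flawed

Given:
- P(A) = 0.6688, P(B) = 0.3312
- P(D|A) = 0.0381, P(D|B) = 0.0555

Step 1: Find P(D)
P(D) = P(D|A)P(A) + P(D|B)P(B)
     = 0.0381 × 0.6688 + 0.0555 × 0.3312
     = 0.02548128 + 0.01838160
     = 0.04386288

Step 2: Apply Bayes' theorem
P(A|D) = P(D|A)P(A) / P(D)
       = 0.02548128 / 0.04386288
       = 0.5809


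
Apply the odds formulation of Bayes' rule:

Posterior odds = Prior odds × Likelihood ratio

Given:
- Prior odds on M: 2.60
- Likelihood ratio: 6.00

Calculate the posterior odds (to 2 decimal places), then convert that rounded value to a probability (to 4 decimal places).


Step 1: Calculate posterior odds
Posterior odds = Prior odds × LR
               = 2.60 × 6.00
               = 15.60

Step 2: Convert to probability
P(M|E) = Posterior odds / (1 + Posterior odds)
       = 15.60 / (1 + 15.60)
       = 15.60 / 16.60
       = 0.9398

The evidence increased P(M) from 0.7222 to 0.9398.


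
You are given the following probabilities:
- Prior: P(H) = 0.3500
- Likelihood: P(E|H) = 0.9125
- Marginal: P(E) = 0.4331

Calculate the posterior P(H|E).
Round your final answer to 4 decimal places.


Using Bayes' theorem:

P(H|E) = P(E|H) × P(H) / P(E)
       = 0.9125 × 0.3500 / 0.4331
       = 0.31937500 / 0.4331
       = 0.7374

The evidence strengthens our belief in H.
Prior: 0.3500 → Posterior: 0.7374


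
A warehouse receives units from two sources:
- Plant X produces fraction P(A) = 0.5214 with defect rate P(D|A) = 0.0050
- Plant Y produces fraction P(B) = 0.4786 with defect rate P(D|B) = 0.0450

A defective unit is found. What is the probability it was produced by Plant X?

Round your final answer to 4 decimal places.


Let A = from Plant X, D = defective

Given:
- P(A) = 0.5214, P(B) = 0.4786
- P(D|A) = 0.0050, P(D|B) = 0.0450

Step 1: Find P(D)
P(D) = P(D|A)P(A) + P(D|B)P(B)
     = 0.0050 × 0.5214 + 0.0450 × 0.4786
     = 0.00260700 + 0.02153700
     = 0.02414400

Step 2: Apply Bayes' theorem
P(A|D) = P(D|A)P(A) / P(D)
       = 0.00260700 / 0.02414400
       = 0.1080


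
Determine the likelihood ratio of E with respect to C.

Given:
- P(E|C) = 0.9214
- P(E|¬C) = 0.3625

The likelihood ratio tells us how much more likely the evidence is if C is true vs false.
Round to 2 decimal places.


Likelihood Ratio (LR) = P(E|C) / P(E|¬C)

LR = 0.9214 / 0.3625
   = 2.54

The evidence is 2.54 times more likely if C is true than if C is false.
Since LR > 1, the evidence supports C over ¬C.


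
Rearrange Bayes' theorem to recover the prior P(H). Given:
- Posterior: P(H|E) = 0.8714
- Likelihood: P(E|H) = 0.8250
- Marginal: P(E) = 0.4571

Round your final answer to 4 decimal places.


From Bayes' theorem: P(H|E) = P(E|H) × P(H) / P(E)

Rearranging for P(H):
P(H) = P(H|E) × P(E) / P(E|H)
     = 0.8714 × 0.4571 / 0.8250
     = 0.39831694 / 0.8250
     = 0.4828


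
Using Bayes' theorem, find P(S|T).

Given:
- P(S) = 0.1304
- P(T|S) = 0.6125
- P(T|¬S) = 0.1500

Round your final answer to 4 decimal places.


Bayes' theorem: P(S|T) = P(T|S) × P(S) / P(T)

Step 1: Calculate P(T) using law of total probability
P(T) = P(T|S)P(S) + P(T|¬S)P(¬S)
     = 0.6125 × 0.1304 + 0.1500 × 0.8696
     = 0.07987000 + 0.13044000
     = 0.21031000

Step 2: Apply Bayes' theorem
P(S|T) = P(T|S) × P(S) / P(T)
       = 0.07987000 / 0.21031000
       = 0.3798


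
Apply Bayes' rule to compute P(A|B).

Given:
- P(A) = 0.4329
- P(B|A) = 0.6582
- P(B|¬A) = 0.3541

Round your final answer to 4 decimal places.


Bayes' theorem: P(A|B) = P(B|A) × P(A) / P(B)

Step 1: Calculate P(B) using law of total probability
P(B) = P(B|A)P(A) + P(B|¬A)P(¬A)
     = 0.6582 × 0.4329 + 0.3541 × 0.5671
     = 0.28493478 + 0.20081011
     = 0.48574489

Step 2: Apply Bayes' theorem
P(A|B) = P(B|A) × P(A) / P(B)
       = 0.28493478 / 0.48574489
       = 0.5866


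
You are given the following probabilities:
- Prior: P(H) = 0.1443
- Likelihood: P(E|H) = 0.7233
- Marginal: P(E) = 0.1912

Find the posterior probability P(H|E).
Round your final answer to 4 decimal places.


Using Bayes' theorem:

P(H|E) = P(E|H) × P(H) / P(E)
       = 0.7233 × 0.1443 / 0.1912
       = 0.10437219 / 0.1912
       = 0.5459

The evidence strengthens our belief in H.
Prior: 0.1443 → Posterior: 0.5459


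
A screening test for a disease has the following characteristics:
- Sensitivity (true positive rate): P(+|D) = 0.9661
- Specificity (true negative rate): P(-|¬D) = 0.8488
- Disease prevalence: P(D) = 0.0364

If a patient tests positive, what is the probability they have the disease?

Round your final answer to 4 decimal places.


Let D = has disease, + = positive test

Given:
- P(D) = 0.0364 (prevalence)
- P(+|D) = 0.9661 (sensitivity)
- P(-|¬D) = 0.8488 (specificity)
- P(+|¬D) = 0.1512 (false positive rate = 1 - specificity)

Step 1: Find P(+)
P(+) = P(+|D)P(D) + P(+|¬D)P(¬D)
     = 0.9661 × 0.0364 + 0.1512 × 0.9636
     = 0.03516604 + 0.14569632
     = 0.18086236

Step 2: Apply Bayes' theorem for P(D|+)
P(D|+) = P(+|D)P(D) / P(+)
       = 0.03516604 / 0.18086236
       = 0.1944


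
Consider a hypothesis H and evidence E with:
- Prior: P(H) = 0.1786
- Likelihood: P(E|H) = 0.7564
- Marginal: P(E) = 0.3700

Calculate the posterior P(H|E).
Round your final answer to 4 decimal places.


Using Bayes' theorem:

P(H|E) = P(E|H) × P(H) / P(E)
       = 0.7564 × 0.1786 / 0.3700
       = 0.13509304 / 0.3700
       = 0.3651

The evidence strengthens our belief in H.
Prior: 0.1786 → Posterior: 0.3651


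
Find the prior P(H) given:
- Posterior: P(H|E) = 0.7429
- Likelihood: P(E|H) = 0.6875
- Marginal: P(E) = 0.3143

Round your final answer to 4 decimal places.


From Bayes' theorem: P(H|E) = P(E|H) × P(H) / P(E)

Rearranging for P(H):
P(H) = P(H|E) × P(E) / P(E|H)
     = 0.7429 × 0.3143 / 0.6875
     = 0.23349347 / 0.6875
     = 0.3396


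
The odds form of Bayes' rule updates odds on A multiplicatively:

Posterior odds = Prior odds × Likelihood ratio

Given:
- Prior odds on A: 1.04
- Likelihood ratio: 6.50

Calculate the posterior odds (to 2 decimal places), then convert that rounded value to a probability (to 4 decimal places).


Step 1: Calculate posterior odds
Posterior odds = Prior odds × LR
               = 1.04 × 6.50
               = 6.76

Step 2: Convert to probability
P(A|E) = Posterior odds / (1 + Posterior odds)
       = 6.76 / (1 + 6.76)
       = 6.76 / 7.76
       = 0.8711

The evidence increased P(A) from 0.5098 to 0.8711.


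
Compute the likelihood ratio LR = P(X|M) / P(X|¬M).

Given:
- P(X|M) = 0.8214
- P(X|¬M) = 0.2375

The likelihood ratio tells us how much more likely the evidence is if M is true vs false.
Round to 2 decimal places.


Likelihood Ratio (LR) = P(X|M) / P(X|¬M)

LR = 0.8214 / 0.2375
   = 3.46

The evidence is 3.46 times more likely if M is true than if M is false.
Since LR > 1, the evidence supports M over ¬M.


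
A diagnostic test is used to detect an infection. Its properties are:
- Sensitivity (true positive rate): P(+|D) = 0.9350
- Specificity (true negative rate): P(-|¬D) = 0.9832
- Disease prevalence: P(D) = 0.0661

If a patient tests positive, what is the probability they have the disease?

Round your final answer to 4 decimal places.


Let D = has disease, + = positive test

Given:
- P(D) = 0.0661 (prevalence)
- P(+|D) = 0.9350 (sensitivity)
- P(-|¬D) = 0.9832 (specificity)
- P(+|¬D) = 0.0168 (false positive rate = 1 - specificity)

Step 1: Find P(+)
P(+) = P(+|D)P(D) + P(+|¬D)P(¬D)
     = 0.9350 × 0.0661 + 0.0168 × 0.9339
     = 0.06180350 + 0.01568952
     = 0.07749302

Step 2: Apply Bayes' theorem for P(D|+)
P(D|+) = P(+|D)P(D) / P(+)
       = 0.06180350 / 0.07749302
       = 0.7975


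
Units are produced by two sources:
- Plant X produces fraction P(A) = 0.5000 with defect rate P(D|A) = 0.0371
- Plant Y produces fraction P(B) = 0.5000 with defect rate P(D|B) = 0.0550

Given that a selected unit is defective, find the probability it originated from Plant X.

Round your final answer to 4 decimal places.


Let A = from Plant X, D = defective

Given:
- P(A) = 0.5000, P(B) = 0.5000
- P(D|A) = 0.0371, P(D|B) = 0.0550

Step 1: Find P(D)
P(D) = P(D|A)P(A) + P(D|B)P(B)
     = 0.0371 × 0.5000 + 0.0550 × 0.5000
     = 0.01855000 + 0.02750000
     = 0.04605000

Step 2: Apply Bayes' theorem
P(A|D) = P(D|A)P(A) / P(D)
       = 0.01855000 / 0.04605000
       = 0.4028


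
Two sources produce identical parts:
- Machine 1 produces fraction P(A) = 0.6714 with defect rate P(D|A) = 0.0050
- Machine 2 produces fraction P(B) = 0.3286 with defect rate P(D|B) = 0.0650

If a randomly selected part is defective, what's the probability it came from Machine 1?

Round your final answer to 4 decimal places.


Let A = from Machine 1, D = defective

Given:
- P(A) = 0.6714, P(B) = 0.3286
- P(D|A) = 0.0050, P(D|B) = 0.0650

Step 1: Find P(D)
P(D) = P(D|A)P(A) + P(D|B)P(B)
     = 0.0050 × 0.6714 + 0.0650 × 0.3286
     = 0.00335700 + 0.02135900
     = 0.02471600

Step 2: Apply Bayes' theorem
P(A|D) = P(D|A)P(A) / P(D)
       = 0.00335700 / 0.02471600
       = 0.1358


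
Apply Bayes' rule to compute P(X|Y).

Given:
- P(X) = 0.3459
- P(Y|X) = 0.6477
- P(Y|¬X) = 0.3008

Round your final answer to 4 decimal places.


Bayes' theorem: P(X|Y) = P(Y|X) × P(X) / P(Y)

Step 1: Calculate P(Y) using law of total probability
P(Y) = P(Y|X)P(X) + P(Y|¬X)P(¬X)
     = 0.6477 × 0.3459 + 0.3008 × 0.6541
     = 0.22403943 + 0.19675328
     = 0.42079271

Step 2: Apply Bayes' theorem
P(X|Y) = P(Y|X) × P(X) / P(Y)
       = 0.22403943 / 0.42079271
       = 0.5324


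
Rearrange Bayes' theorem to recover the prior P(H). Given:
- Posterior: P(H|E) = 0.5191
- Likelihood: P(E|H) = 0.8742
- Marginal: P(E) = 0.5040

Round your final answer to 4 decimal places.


From Bayes' theorem: P(H|E) = P(E|H) × P(H) / P(E)

Rearranging for P(H):
P(H) = P(H|E) × P(E) / P(E|H)
     = 0.5191 × 0.5040 / 0.8742
     = 0.26162640 / 0.8742
     = 0.2993


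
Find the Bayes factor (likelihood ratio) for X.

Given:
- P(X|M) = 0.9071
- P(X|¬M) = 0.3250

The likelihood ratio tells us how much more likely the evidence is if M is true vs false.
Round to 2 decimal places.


Likelihood Ratio (LR) = P(X|M) / P(X|¬M)

LR = 0.9071 / 0.3250
   = 2.79

The evidence is 2.79 times more likely if M is true than if M is false.
LR > 1, so observing X raises the odds in favor of M.


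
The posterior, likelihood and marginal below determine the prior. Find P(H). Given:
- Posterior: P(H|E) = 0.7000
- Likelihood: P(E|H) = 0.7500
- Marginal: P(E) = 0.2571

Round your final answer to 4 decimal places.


From Bayes' theorem: P(H|E) = P(E|H) × P(H) / P(E)

Rearranging for P(H):
P(H) = P(H|E) × P(E) / P(E|H)
     = 0.7000 × 0.2571 / 0.7500
     = 0.17997000 / 0.7500
     = 0.2400


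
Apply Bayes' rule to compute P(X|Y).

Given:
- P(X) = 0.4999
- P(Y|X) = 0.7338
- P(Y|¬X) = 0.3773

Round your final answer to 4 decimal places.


Bayes' theorem: P(X|Y) = P(Y|X) × P(X) / P(Y)

Step 1: Calculate P(Y) using law of total probability
P(Y) = P(Y|X)P(X) + P(Y|¬X)P(¬X)
     = 0.7338 × 0.4999 + 0.3773 × 0.5001
     = 0.36682662 + 0.18868773
     = 0.55551435

Step 2: Apply Bayes' theorem
P(X|Y) = P(Y|X) × P(X) / P(Y)
       = 0.36682662 / 0.55551435
       = 0.6603


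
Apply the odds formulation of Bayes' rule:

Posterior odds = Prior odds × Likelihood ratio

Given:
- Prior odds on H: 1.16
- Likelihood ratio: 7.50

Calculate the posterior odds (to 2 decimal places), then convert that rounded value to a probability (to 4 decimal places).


Step 1: Calculate posterior odds
Posterior odds = Prior odds × LR
               = 1.16 × 7.50
               = 8.70

Step 2: Convert to probability
P(H|E) = Posterior odds / (1 + Posterior odds)
       = 8.70 / (1 + 8.70)
       = 8.70 / 9.70
       = 0.8969

The evidence increased P(H) from 0.5370 to 0.8969.


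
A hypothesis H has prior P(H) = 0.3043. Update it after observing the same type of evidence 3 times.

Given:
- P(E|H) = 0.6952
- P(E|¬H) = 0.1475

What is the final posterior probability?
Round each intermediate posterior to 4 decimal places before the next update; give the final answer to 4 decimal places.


Sequential Bayesian updating:

Initial prior: P(H) = 0.3043

Update 1:
  P(E) = 0.6952 × 0.3043 + 0.1475 × 0.6957 = 0.21154936 + 0.10261575 = 0.31416511
  P(H|E) = 0.21154936 / 0.31416511 = 0.6734

Update 2:
  P(E) = 0.6952 × 0.6734 + 0.1475 × 0.3266 = 0.46814768 + 0.04817350 = 0.51632118
  P(H|E) = 0.46814768 / 0.51632118 = 0.9067

Update 3:
  P(E) = 0.6952 × 0.9067 + 0.1475 × 0.0933 = 0.63033784 + 0.01376175 = 0.64409959
  P(H|E) = 0.63033784 / 0.64409959 = 0.9786

Final posterior: 0.9786


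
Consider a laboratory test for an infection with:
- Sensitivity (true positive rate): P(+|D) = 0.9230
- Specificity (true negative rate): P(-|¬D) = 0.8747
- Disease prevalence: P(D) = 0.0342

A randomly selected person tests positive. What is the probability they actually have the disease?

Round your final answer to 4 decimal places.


Let D = has disease, + = positive test

Given:
- P(D) = 0.0342 (prevalence)
- P(+|D) = 0.9230 (sensitivity)
- P(-|¬D) = 0.8747 (specificity)
- P(+|¬D) = 0.1253 (false positive rate = 1 - specificity)

Step 1: Find P(+)
P(+) = P(+|D)P(D) + P(+|¬D)P(¬D)
     = 0.9230 × 0.0342 + 0.1253 × 0.9658
     = 0.03156660 + 0.12101474
     = 0.15258134

Step 2: Apply Bayes' theorem for P(D|+)
P(D|+) = P(+|D)P(D) / P(+)
       = 0.03156660 / 0.15258134
       = 0.2069


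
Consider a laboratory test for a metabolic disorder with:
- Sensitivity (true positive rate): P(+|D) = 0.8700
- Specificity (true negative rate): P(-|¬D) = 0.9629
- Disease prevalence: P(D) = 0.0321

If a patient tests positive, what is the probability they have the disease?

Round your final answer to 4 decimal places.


Let D = has disease, + = positive test

Given:
- P(D) = 0.0321 (prevalence)
- P(+|D) = 0.8700 (sensitivity)
- P(-|¬D) = 0.9629 (specificity)
- P(+|¬D) = 0.0371 (false positive rate = 1 - specificity)

Step 1: Find P(+)
P(+) = P(+|D)P(D) + P(+|¬D)P(¬D)
     = 0.8700 × 0.0321 + 0.0371 × 0.9679
     = 0.02792700 + 0.03590909
     = 0.06383609

Step 2: Apply Bayes' theorem for P(D|+)
P(D|+) = P(+|D)P(D) / P(+)
       = 0.02792700 / 0.06383609
       = 0.4375


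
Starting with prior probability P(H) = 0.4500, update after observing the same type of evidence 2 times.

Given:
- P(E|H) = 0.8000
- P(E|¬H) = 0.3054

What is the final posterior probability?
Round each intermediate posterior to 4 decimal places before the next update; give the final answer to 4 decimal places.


Sequential Bayesian updating:

Initial prior: P(H) = 0.4500

Update 1:
  P(E) = 0.8000 × 0.4500 + 0.3054 × 0.5500 = 0.36000000 + 0.16797000 = 0.52797000
  P(H|E) = 0.36000000 / 0.52797000 = 0.6819

Update 2:
  P(E) = 0.8000 × 0.6819 + 0.3054 × 0.3181 = 0.54552000 + 0.09714774 = 0.64266774
  P(H|E) = 0.54552000 / 0.64266774 = 0.8488

Final posterior: 0.8488


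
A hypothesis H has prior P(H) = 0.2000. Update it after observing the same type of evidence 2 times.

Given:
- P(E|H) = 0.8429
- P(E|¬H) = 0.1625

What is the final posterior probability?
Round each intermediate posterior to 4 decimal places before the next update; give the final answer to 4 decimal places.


Sequential Bayesian updating:

Initial prior: P(H) = 0.2000

Update 1:
  P(E) = 0.8429 × 0.2000 + 0.1625 × 0.8000 = 0.16858000 + 0.13000000 = 0.29858000
  P(H|E) = 0.16858000 / 0.29858000 = 0.5646

Update 2:
  P(E) = 0.8429 × 0.5646 + 0.1625 × 0.4354 = 0.47590134 + 0.07075250 = 0.54665384
  P(H|E) = 0.47590134 / 0.54665384 = 0.8706

Final posterior: 0.8706


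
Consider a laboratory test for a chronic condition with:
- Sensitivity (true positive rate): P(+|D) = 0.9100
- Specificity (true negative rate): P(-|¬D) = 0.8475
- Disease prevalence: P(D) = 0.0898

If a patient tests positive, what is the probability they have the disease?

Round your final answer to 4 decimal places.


Let D = has disease, + = positive test

Given:
- P(D) = 0.0898 (prevalence)
- P(+|D) = 0.9100 (sensitivity)
- P(-|¬D) = 0.8475 (specificity)
- P(+|¬D) = 0.1525 (false positive rate = 1 - specificity)

Step 1: Find P(+)
P(+) = P(+|D)P(D) + P(+|¬D)P(¬D)
     = 0.9100 × 0.0898 + 0.1525 × 0.9102
     = 0.08171800 + 0.13880550
     = 0.22052350

Step 2: Apply Bayes' theorem for P(D|+)
P(D|+) = P(+|D)P(D) / P(+)
       = 0.08171800 / 0.22052350
       = 0.3706


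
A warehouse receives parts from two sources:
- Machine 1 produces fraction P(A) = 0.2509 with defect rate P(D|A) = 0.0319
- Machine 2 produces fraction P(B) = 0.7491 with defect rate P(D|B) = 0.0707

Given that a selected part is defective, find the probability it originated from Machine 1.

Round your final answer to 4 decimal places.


Let A = from Machine 1, D = defective

Given:
- P(A) = 0.2509, P(B) = 0.7491
- P(D|A) = 0.0319, P(D|B) = 0.0707

Step 1: Find P(D)
P(D) = P(D|A)P(A) + P(D|B)P(B)
     = 0.0319 × 0.2509 + 0.0707 × 0.7491
     = 0.00800371 + 0.05296137
     = 0.06096508

Step 2: Apply Bayes' theorem
P(A|D) = P(D|A)P(A) / P(D)
       = 0.00800371 / 0.06096508
       = 0.1313


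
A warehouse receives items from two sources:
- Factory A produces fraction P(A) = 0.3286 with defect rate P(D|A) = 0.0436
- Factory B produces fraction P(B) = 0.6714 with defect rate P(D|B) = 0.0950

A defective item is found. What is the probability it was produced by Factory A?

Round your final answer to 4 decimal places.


Let A = from Factory A, D = defective

Given:
- P(A) = 0.3286, P(B) = 0.6714
- P(D|A) = 0.0436, P(D|B) = 0.0950

Step 1: Find P(D)
P(D) = P(D|A)P(A) + P(D|B)P(B)
     = 0.0436 × 0.3286 + 0.0950 × 0.6714
     = 0.01432696 + 0.06378300
     = 0.07810996

Step 2: Apply Bayes' theorem
P(A|D) = P(D|A)P(A) / P(D)
       = 0.01432696 / 0.07810996
       = 0.1834


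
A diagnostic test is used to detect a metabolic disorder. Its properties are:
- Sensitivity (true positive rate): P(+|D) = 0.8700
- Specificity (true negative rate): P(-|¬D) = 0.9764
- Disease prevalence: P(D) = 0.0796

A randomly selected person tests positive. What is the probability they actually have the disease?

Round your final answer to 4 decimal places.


Let D = has disease, + = positive test

Given:
- P(D) = 0.0796 (prevalence)
- P(+|D) = 0.8700 (sensitivity)
- P(-|¬D) = 0.9764 (specificity)
- P(+|¬D) = 0.0236 (false positive rate = 1 - specificity)

Step 1: Find P(+)
P(+) = P(+|D)P(D) + P(+|¬D)P(¬D)
     = 0.8700 × 0.0796 + 0.0236 × 0.9204
     = 0.06925200 + 0.02172144
     = 0.09097344

Step 2: Apply Bayes' theorem for P(D|+)
P(D|+) = P(+|D)P(D) / P(+)
       = 0.06925200 / 0.09097344
       = 0.7612


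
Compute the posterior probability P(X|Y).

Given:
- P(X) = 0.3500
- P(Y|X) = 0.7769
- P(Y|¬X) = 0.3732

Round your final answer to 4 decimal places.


Bayes' theorem: P(X|Y) = P(Y|X) × P(X) / P(Y)

Step 1: Calculate P(Y) using law of total probability
P(Y) = P(Y|X)P(X) + P(Y|¬X)P(¬X)
     = 0.7769 × 0.3500 + 0.3732 × 0.6500
     = 0.27191500 + 0.24258000
     = 0.51449500

Step 2: Apply Bayes' theorem
P(X|Y) = P(Y|X) × P(X) / P(Y)
       = 0.27191500 / 0.51449500
       = 0.5285


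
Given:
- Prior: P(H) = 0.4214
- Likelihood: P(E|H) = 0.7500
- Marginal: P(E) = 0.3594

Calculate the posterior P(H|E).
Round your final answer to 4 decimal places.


Using Bayes' theorem:

P(H|E) = P(E|H) × P(H) / P(E)
       = 0.7500 × 0.4214 / 0.3594
       = 0.31605000 / 0.3594
       = 0.8794

The evidence strengthens our belief in H.
Prior: 0.4214 → Posterior: 0.8794


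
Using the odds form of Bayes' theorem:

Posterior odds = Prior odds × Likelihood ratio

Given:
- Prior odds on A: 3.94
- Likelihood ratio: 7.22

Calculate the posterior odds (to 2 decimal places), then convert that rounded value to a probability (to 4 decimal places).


Step 1: Calculate posterior odds
Posterior odds = Prior odds × LR
               = 3.94 × 7.22
               = 28.45

Step 2: Convert to probability
P(A|E) = Posterior odds / (1 + Posterior odds)
       = 28.45 / (1 + 28.45)
       = 28.45 / 29.45
       = 0.9660

The evidence increased P(A) from 0.7976 to 0.9660.


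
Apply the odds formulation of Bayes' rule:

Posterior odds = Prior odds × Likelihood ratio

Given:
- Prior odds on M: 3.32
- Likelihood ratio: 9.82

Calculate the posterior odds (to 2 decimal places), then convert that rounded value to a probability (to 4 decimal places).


Step 1: Calculate posterior odds
Posterior odds = Prior odds × LR
               = 3.32 × 9.82
               = 32.60

Step 2: Convert to probability
P(M|E) = Posterior odds / (1 + Posterior odds)
       = 32.60 / (1 + 32.60)
       = 32.60 / 33.60
       = 0.9702

The evidence increased P(M) from 0.7685 to 0.9702.


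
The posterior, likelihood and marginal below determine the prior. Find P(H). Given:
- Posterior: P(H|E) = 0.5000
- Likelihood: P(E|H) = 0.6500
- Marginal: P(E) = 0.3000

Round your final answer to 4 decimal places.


From Bayes' theorem: P(H|E) = P(E|H) × P(H) / P(E)

Rearranging for P(H):
P(H) = P(H|E) × P(E) / P(E|H)
     = 0.5000 × 0.3000 / 0.6500
     = 0.15000000 / 0.6500
     = 0.2308


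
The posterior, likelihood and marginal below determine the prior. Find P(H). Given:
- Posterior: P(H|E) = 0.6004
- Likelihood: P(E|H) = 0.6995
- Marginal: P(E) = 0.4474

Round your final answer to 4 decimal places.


From Bayes' theorem: P(H|E) = P(E|H) × P(H) / P(E)

Rearranging for P(H):
P(H) = P(H|E) × P(E) / P(E|H)
     = 0.6004 × 0.4474 / 0.6995
     = 0.26861896 / 0.6995
     = 0.3840


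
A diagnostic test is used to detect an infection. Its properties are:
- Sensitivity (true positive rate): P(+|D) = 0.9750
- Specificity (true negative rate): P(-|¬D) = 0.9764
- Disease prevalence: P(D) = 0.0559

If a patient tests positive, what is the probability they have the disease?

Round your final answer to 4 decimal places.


Let D = has disease, + = positive test

Given:
- P(D) = 0.0559 (prevalence)
- P(+|D) = 0.9750 (sensitivity)
- P(-|¬D) = 0.9764 (specificity)
- P(+|¬D) = 0.0236 (false positive rate = 1 - specificity)

Step 1: Find P(+)
P(+) = P(+|D)P(D) + P(+|¬D)P(¬D)
     = 0.9750 × 0.0559 + 0.0236 × 0.9441
     = 0.05450250 + 0.02228076
     = 0.07678326

Step 2: Apply Bayes' theorem for P(D|+)
P(D|+) = P(+|D)P(D) / P(+)
       = 0.05450250 / 0.07678326
       = 0.7098


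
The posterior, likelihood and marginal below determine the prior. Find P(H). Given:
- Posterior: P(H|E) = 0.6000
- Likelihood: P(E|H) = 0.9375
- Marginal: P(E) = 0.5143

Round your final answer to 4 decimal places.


From Bayes' theorem: P(H|E) = P(E|H) × P(H) / P(E)

Rearranging for P(H):
P(H) = P(H|E) × P(E) / P(E|H)
     = 0.6000 × 0.5143 / 0.9375
     = 0.30858000 / 0.9375
     = 0.3292


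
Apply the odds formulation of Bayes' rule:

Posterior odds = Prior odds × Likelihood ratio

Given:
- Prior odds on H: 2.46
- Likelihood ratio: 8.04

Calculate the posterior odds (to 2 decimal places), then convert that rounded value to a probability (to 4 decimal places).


Step 1: Calculate posterior odds
Posterior odds = Prior odds × LR
               = 2.46 × 8.04
               = 19.78

Step 2: Convert to probability
P(H|E) = Posterior odds / (1 + Posterior odds)
       = 19.78 / (1 + 19.78)
       = 19.78 / 20.78
       = 0.9519

The evidence increased P(H) from 0.7110 to 0.9519.


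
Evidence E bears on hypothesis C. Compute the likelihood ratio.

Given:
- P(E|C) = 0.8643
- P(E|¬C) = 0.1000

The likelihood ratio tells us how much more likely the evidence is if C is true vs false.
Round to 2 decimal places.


Likelihood Ratio (LR) = P(E|C) / P(E|¬C)

LR = 0.8643 / 0.1000
   = 8.64

The evidence is 8.64 times more likely if C is true than if C is false.
Since LR > 1, the evidence supports C over ¬C.


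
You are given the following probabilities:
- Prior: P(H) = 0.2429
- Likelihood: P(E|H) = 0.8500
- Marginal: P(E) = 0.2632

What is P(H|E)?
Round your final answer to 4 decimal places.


Using Bayes' theorem:

P(H|E) = P(E|H) × P(H) / P(E)
       = 0.8500 × 0.2429 / 0.2632
       = 0.20646500 / 0.2632
       = 0.7844

The evidence strengthens our belief in H.
Prior: 0.2429 → Posterior: 0.7844


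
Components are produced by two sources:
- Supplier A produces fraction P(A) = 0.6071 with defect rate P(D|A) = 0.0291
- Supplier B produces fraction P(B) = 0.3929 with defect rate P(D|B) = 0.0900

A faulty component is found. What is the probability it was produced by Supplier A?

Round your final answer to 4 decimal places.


Let A = from Supplier A, D = faulty

Given:
- P(A) = 0.6071, P(B) = 0.3929
- P(D|A) = 0.0291, P(D|B) = 0.0900

Step 1: Find P(D)
P(D) = P(D|A)P(A) + P(D|B)P(B)
     = 0.0291 × 0.6071 + 0.0900 × 0.3929
     = 0.01766661 + 0.03536100
     = 0.05302761

Step 2: Apply Bayes' theorem
P(A|D) = P(D|A)P(A) / P(D)
       = 0.01766661 / 0.05302761
       = 0.3332


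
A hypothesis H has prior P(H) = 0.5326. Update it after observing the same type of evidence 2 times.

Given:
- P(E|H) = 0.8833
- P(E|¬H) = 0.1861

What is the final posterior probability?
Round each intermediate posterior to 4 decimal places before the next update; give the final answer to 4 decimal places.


Sequential Bayesian updating:

Initial prior: P(H) = 0.5326

Update 1:
  P(E) = 0.8833 × 0.5326 + 0.1861 × 0.4674 = 0.47044558 + 0.08698314 = 0.55742872
  P(H|E) = 0.47044558 / 0.55742872 = 0.8440

Update 2:
  P(E) = 0.8833 × 0.8440 + 0.1861 × 0.1560 = 0.74550520 + 0.02903160 = 0.77453680
  P(H|E) = 0.74550520 / 0.77453680 = 0.9625

Final posterior: 0.9625


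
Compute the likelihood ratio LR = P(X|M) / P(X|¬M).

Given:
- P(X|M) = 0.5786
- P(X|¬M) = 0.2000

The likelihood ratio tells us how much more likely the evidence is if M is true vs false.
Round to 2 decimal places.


Likelihood Ratio (LR) = P(X|M) / P(X|¬M)

LR = 0.5786 / 0.2000
   = 2.89

The evidence is 2.89 times more likely if M is true than if M is false.
Because LR exceeds 1, X is evidence for M.


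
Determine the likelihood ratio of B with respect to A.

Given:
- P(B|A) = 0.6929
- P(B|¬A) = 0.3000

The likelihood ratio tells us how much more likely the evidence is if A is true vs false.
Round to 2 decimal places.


Likelihood Ratio (LR) = P(B|A) / P(B|¬A)

LR = 0.6929 / 0.3000
   = 2.31

The evidence is 2.31 times more likely if A is true than if A is false.
LR > 1, so observing B raises the odds in favor of A.


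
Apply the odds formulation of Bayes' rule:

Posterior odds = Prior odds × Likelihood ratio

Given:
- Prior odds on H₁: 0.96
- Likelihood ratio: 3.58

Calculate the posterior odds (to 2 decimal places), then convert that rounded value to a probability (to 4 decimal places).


Step 1: Calculate posterior odds
Posterior odds = Prior odds × LR
               = 0.96 × 3.58
               = 3.44

Step 2: Convert to probability
P(H₁|E) = Posterior odds / (1 + Posterior odds)
       = 3.44 / (1 + 3.44)
       = 3.44 / 4.44
       = 0.7748

The evidence increased P(H₁) from 0.4898 to 0.7748.


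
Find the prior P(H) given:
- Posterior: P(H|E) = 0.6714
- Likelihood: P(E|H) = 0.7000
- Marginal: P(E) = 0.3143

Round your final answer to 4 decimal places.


From Bayes' theorem: P(H|E) = P(E|H) × P(H) / P(E)

Rearranging for P(H):
P(H) = P(H|E) × P(E) / P(E|H)
     = 0.6714 × 0.3143 / 0.7000
     = 0.21102102 / 0.7000
     = 0.3015


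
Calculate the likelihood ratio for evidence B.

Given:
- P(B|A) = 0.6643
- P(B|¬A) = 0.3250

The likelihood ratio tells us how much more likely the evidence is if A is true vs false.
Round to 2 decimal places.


Likelihood Ratio (LR) = P(B|A) / P(B|¬A)

LR = 0.6643 / 0.3250
   = 2.04

The evidence is 2.04 times more likely if A is true than if A is false.
Since LR > 1, the evidence supports A over ¬A.


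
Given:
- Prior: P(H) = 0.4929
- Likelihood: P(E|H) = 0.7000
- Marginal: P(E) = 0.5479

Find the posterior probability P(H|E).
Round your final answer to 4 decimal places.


Using Bayes' theorem:

P(H|E) = P(E|H) × P(H) / P(E)
       = 0.7000 × 0.4929 / 0.5479
       = 0.34503000 / 0.5479
       = 0.6297

The evidence strengthens our belief in H.
Prior: 0.4929 → Posterior: 0.6297


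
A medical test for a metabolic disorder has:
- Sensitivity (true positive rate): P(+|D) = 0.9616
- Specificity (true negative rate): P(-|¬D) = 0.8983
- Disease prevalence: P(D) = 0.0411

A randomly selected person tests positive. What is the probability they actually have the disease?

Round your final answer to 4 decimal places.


Let D = has disease, + = positive test

Given:
- P(D) = 0.0411 (prevalence)
- P(+|D) = 0.9616 (sensitivity)
- P(-|¬D) = 0.8983 (specificity)
- P(+|¬D) = 0.1017 (false positive rate = 1 - specificity)

Step 1: Find P(+)
P(+) = P(+|D)P(D) + P(+|¬D)P(¬D)
     = 0.9616 × 0.0411 + 0.1017 × 0.9589
     = 0.03952176 + 0.09752013
     = 0.13704189

Step 2: Apply Bayes' theorem for P(D|+)
P(D|+) = P(+|D)P(D) / P(+)
       = 0.03952176 / 0.13704189
       = 0.2884


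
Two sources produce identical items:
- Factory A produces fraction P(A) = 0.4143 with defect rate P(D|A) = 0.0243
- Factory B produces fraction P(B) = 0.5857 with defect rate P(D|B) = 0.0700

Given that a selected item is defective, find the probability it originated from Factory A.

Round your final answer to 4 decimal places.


Let A = from Factory A, D = defective

Given:
- P(A) = 0.4143, P(B) = 0.5857
- P(D|A) = 0.0243, P(D|B) = 0.0700

Step 1: Find P(D)
P(D) = P(D|A)P(A) + P(D|B)P(B)
     = 0.0243 × 0.4143 + 0.0700 × 0.5857
     = 0.01006749 + 0.04099900
     = 0.05106649

Step 2: Apply Bayes' theorem
P(A|D) = P(D|A)P(A) / P(D)
       = 0.01006749 / 0.05106649
       = 0.1971


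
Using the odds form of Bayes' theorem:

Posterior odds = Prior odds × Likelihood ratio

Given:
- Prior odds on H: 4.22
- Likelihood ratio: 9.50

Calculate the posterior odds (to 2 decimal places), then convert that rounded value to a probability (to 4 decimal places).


Step 1: Calculate posterior odds
Posterior odds = Prior odds × LR
               = 4.22 × 9.50
               = 40.09

Step 2: Convert to probability
P(H|E) = Posterior odds / (1 + Posterior odds)
       = 40.09 / (1 + 40.09)
       = 40.09 / 41.09
       = 0.9757

The evidence increased P(H) from 0.8084 to 0.9757.


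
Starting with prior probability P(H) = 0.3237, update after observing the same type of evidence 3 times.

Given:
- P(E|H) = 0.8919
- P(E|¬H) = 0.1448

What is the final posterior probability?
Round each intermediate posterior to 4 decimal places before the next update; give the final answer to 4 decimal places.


Sequential Bayesian updating:

Initial prior: P(H) = 0.3237

Update 1:
  P(E) = 0.8919 × 0.3237 + 0.1448 × 0.6763 = 0.28870803 + 0.09792824 = 0.38663627
  P(H|E) = 0.28870803 / 0.38663627 = 0.7467

Update 2:
  P(E) = 0.8919 × 0.7467 + 0.1448 × 0.2533 = 0.66598173 + 0.03667784 = 0.70265957
  P(H|E) = 0.66598173 / 0.70265957 = 0.9478

Update 3:
  P(E) = 0.8919 × 0.9478 + 0.1448 × 0.0522 = 0.84534282 + 0.00755856 = 0.85290138
  P(H|E) = 0.84534282 / 0.85290138 = 0.9911

Final posterior: 0.9911
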